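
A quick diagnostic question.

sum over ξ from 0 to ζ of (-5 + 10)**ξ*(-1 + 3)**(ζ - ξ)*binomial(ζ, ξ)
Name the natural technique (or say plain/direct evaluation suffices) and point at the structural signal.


Technique: the binomial theorem — the summand is term ξ of a binomial expansion in (-5 + 10) and (-1 + 3); the whole sum is a single power.


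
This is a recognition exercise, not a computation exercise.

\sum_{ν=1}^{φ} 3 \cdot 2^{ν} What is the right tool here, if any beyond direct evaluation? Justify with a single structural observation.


Diagnosis: the geometric series formula — check a ratio of consecutive terms: it is 2, independent of the index, so the geometric formula closes the sum.


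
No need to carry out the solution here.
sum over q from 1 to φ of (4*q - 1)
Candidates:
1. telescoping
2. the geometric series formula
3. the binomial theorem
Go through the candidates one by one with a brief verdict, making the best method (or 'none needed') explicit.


Diagnosis: no special technique — constant-multiple powers of q with no cancellation partners and no common ratio — use the standard power-sum formulas.
- telescoping: the summand is not presented as a shifted difference — a telescoping rewrite may exist, but the displayed structure does not offer one.
- the geometric series formula: the ratio of consecutive terms depends on the index.
- the binomial theorem — there is no sum-raised-to-a-power identity hiding in these terms.


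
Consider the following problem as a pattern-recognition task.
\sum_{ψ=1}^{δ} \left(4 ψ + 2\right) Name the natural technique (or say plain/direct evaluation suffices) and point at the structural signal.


Technique: no special technique — no ratio, no shift structure, no binomial pattern: sum the constant-multiple powers of ψ with known formulas.


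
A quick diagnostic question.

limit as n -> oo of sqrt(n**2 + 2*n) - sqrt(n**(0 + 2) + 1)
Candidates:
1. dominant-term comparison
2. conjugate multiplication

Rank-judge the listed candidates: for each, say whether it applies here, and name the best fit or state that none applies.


Verdict: conjugate multiplication — this difference gives up after one conjugate multiplication — the radical structure cancels against its conjugate.
- dominant-term comparison — no ranking of term growth rates resolves the limit here.
- conjugate multiplication: applies; the problem has the shape this method handles.


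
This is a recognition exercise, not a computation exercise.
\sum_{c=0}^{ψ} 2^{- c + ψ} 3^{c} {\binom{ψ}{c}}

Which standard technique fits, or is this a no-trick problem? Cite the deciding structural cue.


Diagnosis: the binomial theorem — the binomial coefficients weight matched powers of 3 and 2, which is exactly the expansion of a binomial power.


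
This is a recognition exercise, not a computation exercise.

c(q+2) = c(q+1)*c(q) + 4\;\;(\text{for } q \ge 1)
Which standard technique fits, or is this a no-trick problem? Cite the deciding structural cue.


Verdict: no special technique — no ansatz, no master substitution, no summation factor survives the nonlinearity here.


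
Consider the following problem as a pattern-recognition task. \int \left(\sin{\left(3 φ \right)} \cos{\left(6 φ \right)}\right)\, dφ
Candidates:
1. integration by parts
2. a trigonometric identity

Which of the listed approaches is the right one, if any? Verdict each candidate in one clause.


Technique: a trigonometric identity — mixed-frequency products such as \sin{\left(3 φ \right)} \cos{\left(6 φ \right)} are designed for the product-to-sum formula.
- integration by parts — not the natural route: no polynomial-kernel product appears — a recursive parts reduction of the trigonometric product exists, but the identity rewrite is direct.
- a trigonometric identity: yes, a natural case for it.


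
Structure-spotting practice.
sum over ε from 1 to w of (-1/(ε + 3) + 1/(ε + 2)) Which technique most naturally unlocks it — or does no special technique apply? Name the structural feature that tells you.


Best approach: telescoping — the summand is built as 1/(ε + 2) minus its own successor — adjacent terms annihilate down the line.


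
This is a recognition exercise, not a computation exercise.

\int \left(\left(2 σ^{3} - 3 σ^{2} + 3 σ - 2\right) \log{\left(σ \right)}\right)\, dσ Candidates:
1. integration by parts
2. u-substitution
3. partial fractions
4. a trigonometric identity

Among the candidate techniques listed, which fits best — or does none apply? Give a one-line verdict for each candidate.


Verdict: integration by parts — the logarithm \log{\left(σ \right)} wants to be differentiated, not integrated; parts makes that legal.
- integration by parts: yes — fits the structure here.
- u-substitution — no subexpression of the integrand serves as a whole-integral substitution inner — individual terms may offer their own, but none carries its derivative as a factor of the full integrand; a working change of variable would have to be constructed from outside the expression.
- partial fractions: there is no rational-function structure to decompose.
- a trigonometric identity — with no trigonometric functions present, identity rewriting has no target.


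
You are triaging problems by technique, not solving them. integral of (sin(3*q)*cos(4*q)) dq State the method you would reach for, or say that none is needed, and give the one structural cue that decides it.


Best approach: a trigonometric identity — two different frequencies multiply in sin(3*q)*cos(4*q); the product-to-sum formula separates them.


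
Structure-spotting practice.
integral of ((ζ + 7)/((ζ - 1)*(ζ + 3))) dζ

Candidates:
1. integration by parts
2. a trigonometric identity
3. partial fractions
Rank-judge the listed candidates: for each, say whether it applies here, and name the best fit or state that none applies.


Diagnosis: partial fractions — the bottom factors while the top stays lower-degree — split into simple fractions and integrate piece by piece.
- integration by parts: the nonconstant-polynomial-times-standard-kernel pattern (an exp, sine, cosine, or logarithm partner) is absent.
- a trigonometric identity — no sine or cosine appears, so there is nothing for a trigonometric identity to act on.
- partial fractions — applicable, and directly so.


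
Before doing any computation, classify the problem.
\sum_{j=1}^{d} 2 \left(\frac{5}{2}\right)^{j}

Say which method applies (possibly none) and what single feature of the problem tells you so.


Best approach: the geometric series formula — each summand is the previous one scaled by \frac{5}{2}; that constant multiplier is itself the geometric structure.


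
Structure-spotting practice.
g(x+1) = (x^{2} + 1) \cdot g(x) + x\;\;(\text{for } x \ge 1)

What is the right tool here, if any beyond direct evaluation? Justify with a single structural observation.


Method: a summation factor — one step of memory with a weight x^{2} + 1 that changes as the index grows — the summation-factor construction is built for this.


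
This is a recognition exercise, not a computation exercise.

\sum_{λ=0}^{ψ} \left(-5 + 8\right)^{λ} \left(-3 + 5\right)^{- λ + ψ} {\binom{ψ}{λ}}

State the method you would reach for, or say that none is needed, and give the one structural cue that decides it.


Diagnosis: the binomial theorem — the summand is term λ of a binomial expansion in (-5 + 8) and (-3 + 5); the whole sum is a single power.


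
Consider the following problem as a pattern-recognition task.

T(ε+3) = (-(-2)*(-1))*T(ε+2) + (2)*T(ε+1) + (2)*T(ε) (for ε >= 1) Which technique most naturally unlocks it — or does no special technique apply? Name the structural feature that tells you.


Best approach: the characteristic-root method — fixed numeric weights on consecutive terms and no forcing term added: the root method in its home territory.


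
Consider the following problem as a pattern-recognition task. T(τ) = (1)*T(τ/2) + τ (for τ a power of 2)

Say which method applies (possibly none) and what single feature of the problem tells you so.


Diagnosis: the master substitution — treat m = log base 2 of τ as the new clock: one recursion step advances m by one while τ scales by 2.


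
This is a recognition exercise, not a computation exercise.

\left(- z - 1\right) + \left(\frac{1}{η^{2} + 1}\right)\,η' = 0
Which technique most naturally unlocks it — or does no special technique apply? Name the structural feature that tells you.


Best approach: separation of variables — solved for the derivative, the right side splits multiplicatively into a function of each variable alone — divide and integrate each side. An exactness check succeeds on this form as well — separation and the potential function arrive at the same answer, separation more directly.


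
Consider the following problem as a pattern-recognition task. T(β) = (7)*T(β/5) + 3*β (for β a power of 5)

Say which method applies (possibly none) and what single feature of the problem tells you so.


Verdict: the master substitution — the call at β/5 makes this multiplicative recursion; the master-style substitution converts it to additive.


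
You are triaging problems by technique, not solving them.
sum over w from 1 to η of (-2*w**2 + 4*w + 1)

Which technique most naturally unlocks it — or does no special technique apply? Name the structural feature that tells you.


Method: no special technique — this is bookkeeping, not technique: standard formulas for sums of constant-multiple powers of w apply termwise.


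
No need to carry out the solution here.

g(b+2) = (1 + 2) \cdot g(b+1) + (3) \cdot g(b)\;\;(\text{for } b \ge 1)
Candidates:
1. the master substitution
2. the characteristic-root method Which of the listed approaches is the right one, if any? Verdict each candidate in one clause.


Technique: the characteristic-root method — every coefficient is a fixed number and the forcing is zero — substitute r^b and read off the root equation.
- the master substitution — this is shift-type recursion, outside the divide-and-conquer template.
- the characteristic-root method: a fit — the right tool for this form.


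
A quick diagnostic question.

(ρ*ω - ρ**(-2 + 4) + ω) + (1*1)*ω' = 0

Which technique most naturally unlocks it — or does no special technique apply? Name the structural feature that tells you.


Best approach: a linear integrating factor — the unknown enters only to the first power against a nonzero forcing term — the integrating-factor template applies directly.


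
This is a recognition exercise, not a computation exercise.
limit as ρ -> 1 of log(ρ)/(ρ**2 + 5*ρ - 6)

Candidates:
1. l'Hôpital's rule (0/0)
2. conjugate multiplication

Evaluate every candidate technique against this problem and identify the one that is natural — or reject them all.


Best approach: l'Hôpital's rule (0/0) — substituting 1 gives 0 over 0; differentiate top and bottom once and re-evaluate. A first-order expansion at the point is an equally standard path; the rule packages it.
- l'Hôpital's rule (0/0) — yes, a natural case for it.
- conjugate multiplication — there are no radicals in tension whose conjugate would simplify matters.


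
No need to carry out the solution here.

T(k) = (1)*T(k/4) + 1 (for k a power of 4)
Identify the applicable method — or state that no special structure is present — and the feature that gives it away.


Diagnosis: the master substitution — divide-the-index recursion (k/4 inside the call) straightens out once the index is rewritten as 4^m.


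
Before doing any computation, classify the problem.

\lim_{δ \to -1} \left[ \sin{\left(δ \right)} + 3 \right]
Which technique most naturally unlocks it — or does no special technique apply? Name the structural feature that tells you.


Verdict: no special technique — the expression is continuous at the evaluation point — substitute directly; no indeterminate form appears.


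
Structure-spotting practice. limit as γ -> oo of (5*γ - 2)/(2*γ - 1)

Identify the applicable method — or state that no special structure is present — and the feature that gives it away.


Best approach: dominant-term comparison — growth-rate triage: the leading powers of γ decide the limit, everything else is noise. Viewed as a single quotient this is an ∞/∞ form — an at-infinity application of l'Hôpital's rule would also resolve it; comparing leading growth reads the answer without differentiating.


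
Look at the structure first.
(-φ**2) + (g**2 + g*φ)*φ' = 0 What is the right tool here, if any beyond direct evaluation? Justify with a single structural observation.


Verdict: the homogeneous substitution — scaling g and φ together leaves the slope fixed — it depends only on φ/g, so substitute the ratio. A Bernoulli-style rewrite — possibly after exchanging which variable is treated as dependent — would work as well; the homogeneous substitution is the more immediate reading here.


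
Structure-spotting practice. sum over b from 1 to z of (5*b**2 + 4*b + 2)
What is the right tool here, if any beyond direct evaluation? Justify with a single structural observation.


Verdict: no special technique — this is bookkeeping, not technique: standard formulas for sums of constant-multiple powers of b apply termwise.


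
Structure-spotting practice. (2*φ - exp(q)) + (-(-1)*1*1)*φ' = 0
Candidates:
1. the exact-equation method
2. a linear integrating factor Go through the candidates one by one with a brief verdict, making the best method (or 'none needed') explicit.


Method: a linear integrating factor — first power of φ, nonzero forcing: the integrating-factor recipe applies verbatim with p = 2.
- the exact-equation method — the mixed-partials test fails on this split — it is not an exact differential as presented.
- a linear integrating factor: applicable, and directly so.


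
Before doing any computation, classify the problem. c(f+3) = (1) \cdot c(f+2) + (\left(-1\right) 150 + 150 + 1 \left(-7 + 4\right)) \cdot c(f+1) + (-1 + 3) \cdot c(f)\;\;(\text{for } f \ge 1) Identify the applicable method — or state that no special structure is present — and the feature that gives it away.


Diagnosis: the characteristic-root method — no index-dependence in the weights and nothing inhomogeneous: classic characteristic-equation setup.


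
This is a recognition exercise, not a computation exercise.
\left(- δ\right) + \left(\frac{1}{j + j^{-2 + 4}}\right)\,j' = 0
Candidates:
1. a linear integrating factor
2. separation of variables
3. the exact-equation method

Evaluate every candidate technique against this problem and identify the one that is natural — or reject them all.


Verdict: separation of variables — a product of single-variable factors, δ and (j + j^{-2 + 4}) — the textbook separable form. A Bernoulli substitution applies to this equation as given; separation takes the same equation in its displayed form.
- a linear integrating factor — a nonlinear term in the unknown puts this outside the integrating-factor template.
- separation of variables — a fit — the right tool for this form.
- the exact-equation method: any potential here is of the trivial single-variable kind; the exact method earns its name only with genuine cross terms.


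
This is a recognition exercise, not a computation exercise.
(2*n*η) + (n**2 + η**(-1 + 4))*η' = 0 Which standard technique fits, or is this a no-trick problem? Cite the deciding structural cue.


Verdict: the exact-equation method — equality of cross partials is the green light — assemble the potential function term by term.


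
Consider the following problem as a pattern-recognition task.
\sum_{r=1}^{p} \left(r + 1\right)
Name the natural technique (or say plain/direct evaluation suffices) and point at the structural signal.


Diagnosis: no special technique — no ratio, no shift structure, no binomial pattern: sum the constant-multiple powers of r with known formulas.


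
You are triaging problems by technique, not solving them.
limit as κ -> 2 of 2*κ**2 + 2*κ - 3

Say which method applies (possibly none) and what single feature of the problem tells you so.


Diagnosis: no special technique — the expression is continuous at the evaluation point — substitute directly; no indeterminate form appears.


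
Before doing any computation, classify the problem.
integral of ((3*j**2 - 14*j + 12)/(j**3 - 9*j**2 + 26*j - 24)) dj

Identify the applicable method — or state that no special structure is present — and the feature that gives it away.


Best approach: partial fractions — j**3 - 9*j**2 + 26*j - 24 splits into linear pieces, so the quotient is a sum of simple fractions — decompose before integrating.


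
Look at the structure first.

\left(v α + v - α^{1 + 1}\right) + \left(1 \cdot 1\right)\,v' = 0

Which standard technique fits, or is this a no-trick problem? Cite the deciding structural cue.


Technique: a linear integrating factor — the unknown enters only to the first power against a nonzero forcing term — the integrating-factor template applies directly.


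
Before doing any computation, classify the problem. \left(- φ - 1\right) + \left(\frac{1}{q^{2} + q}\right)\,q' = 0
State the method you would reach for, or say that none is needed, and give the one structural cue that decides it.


Verdict: separation of variables — solved for the derivative, the right side splits multiplicatively into a function of each variable alone — divide and integrate each side. A Bernoulli rewrite would carry it as the equation stands — separating the variables needs no rearrangement either.


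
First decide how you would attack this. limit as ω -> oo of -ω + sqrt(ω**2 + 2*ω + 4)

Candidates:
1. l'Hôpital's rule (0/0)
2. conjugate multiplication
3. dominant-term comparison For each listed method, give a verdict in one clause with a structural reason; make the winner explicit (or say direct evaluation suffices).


Best approach: conjugate multiplication — divergence minus divergence hides a finite answer — expose it by pairing sqrt(ω**2 + 2*ω + 4) - ω with its conjugate.
- l'Hôpital's rule (0/0): substitution produces ∞ − ∞ rather than a vanishing quotient; the rule needs a 0/0 ratio to act on.
- conjugate multiplication: yes — fits the structure here.
- dominant-term comparison — this limit is not decided by comparing leading-term growth at infinity.


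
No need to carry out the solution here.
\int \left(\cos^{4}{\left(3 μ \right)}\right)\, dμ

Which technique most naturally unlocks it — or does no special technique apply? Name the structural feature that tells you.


Verdict: a trigonometric identity — even powers like \cos^{4}{\left(3 μ \right)} never integrate directly; the half-angle identity lowers the degree first.


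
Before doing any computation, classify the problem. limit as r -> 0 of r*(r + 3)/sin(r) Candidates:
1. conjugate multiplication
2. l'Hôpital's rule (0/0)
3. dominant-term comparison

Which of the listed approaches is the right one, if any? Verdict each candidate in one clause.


Verdict: l'Hôpital's rule (0/0) — both numerator and denominator vanish at 0: the genuine 0/0 indeterminate that l'Hôpital exists for. Expanding numerator and denominator to first order gives the same value — the rule automates exactly that.
- conjugate multiplication: no divergent radical difference is present for a conjugate pair to cancel.
- l'Hôpital's rule (0/0): applies; the problem has the shape this method handles.
- dominant-term comparison: leading-power comparison does not apply to this form.


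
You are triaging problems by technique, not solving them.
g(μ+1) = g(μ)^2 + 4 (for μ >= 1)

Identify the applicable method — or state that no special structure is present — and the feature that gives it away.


Method: no special technique — the new term depends nonlinearly on the old ones, which disqualifies every superposition-based technique.


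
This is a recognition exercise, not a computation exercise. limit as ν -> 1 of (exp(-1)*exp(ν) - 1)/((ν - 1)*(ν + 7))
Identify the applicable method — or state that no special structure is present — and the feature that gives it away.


Technique: l'Hôpital's rule (0/0) — both numerator and denominator vanish at 1: the genuine 0/0 indeterminate that l'Hôpital exists for. Known elementary limits would finish this too — the rule just bypasses the case analysis.


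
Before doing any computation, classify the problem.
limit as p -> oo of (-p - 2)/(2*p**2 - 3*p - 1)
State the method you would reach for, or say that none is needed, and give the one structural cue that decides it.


Verdict: dominant-term comparison — as p grows, only the highest-degree terms matter — compare leading terms and read the limit off. As a single quotient, the ∞/∞ shape would yield to repeated differentiation as well — the growth comparison gets there in one look.


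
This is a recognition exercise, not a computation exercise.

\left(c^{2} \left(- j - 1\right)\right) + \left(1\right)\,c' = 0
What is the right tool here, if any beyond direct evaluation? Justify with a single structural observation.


Technique: separation of variables — separating collects all c-dependence with the derivative and leaves all j-dependence opposite: variables separate.


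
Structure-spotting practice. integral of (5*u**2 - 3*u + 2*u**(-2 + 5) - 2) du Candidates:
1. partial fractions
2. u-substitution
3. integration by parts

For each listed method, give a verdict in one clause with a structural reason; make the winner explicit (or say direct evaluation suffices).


Diagnosis: no special technique — every term is a constant multiple of a power of u; term-wise power-rule integration needs no preliminary transformation.
- partial fractions: there is no rational-function structure to decompose.
- u-substitution — any workable substitution here is cosmetic — the integrand is already in directly integrable form.
- integration by parts — splitting off a factor buys nothing — the integrand integrates directly without parts.


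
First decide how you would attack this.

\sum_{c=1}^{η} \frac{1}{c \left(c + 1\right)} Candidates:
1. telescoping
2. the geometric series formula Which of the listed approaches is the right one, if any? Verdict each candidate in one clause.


Method: telescoping — \frac{1}{c \left(c + 1\right)} decomposes into shift-paired simple fractions; the series telescopes to finitely many boundary pieces.
- telescoping: a fit — the right tool for this form.
- the geometric series formula: there is no constant term-to-term ratio.


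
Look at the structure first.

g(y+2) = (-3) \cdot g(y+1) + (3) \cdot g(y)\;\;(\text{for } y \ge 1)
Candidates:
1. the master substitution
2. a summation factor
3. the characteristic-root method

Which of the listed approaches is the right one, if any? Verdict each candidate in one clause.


Diagnosis: the characteristic-root method — constant coefficients and linearity mean the ansatz r^y reduces it to solving the characteristic polynomial.
- the master substitution — the recursion shifts the index rather than dividing it.
- a summation factor: the recurrence reaches back more than one step, outside the first-order family a summation factor normalizes.
- the characteristic-root method: yes, a natural case for it.


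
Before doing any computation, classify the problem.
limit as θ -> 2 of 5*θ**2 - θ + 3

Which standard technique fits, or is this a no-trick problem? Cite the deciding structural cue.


Verdict: no special technique — no zero denominators, no indeterminate clash at 2 — substitute and read off the value.


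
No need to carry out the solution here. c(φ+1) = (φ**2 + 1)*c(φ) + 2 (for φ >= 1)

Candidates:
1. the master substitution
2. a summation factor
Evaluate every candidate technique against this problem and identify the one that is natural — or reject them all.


Verdict: a summation factor — rescale the sequence by the product of the weights φ**2 + 1 so far — the recurrence collapses to a plain running sum.
- the master substitution: with no divided-index recursive call, reindexing by powers of a base buys nothing.
- a summation factor: a fit — the right tool for this form.


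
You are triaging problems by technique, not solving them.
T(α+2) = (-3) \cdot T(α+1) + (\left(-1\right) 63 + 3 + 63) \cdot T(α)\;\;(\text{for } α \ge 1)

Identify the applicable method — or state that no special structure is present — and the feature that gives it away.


Technique: the characteristic-root method — because shifting α leaves the equation's coefficients unchanged, exponential trials reduce it to algebra.


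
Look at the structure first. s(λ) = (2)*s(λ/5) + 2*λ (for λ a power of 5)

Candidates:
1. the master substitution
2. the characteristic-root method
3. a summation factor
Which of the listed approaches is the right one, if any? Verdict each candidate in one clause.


Technique: the master substitution — the recursive call is at index λ/5 rather than a shift, a divide-and-conquer shape — substituting λ = 5^m linearizes it.
- the master substitution — yes — fits the structure here.
- the characteristic-root method: the recursion divides its index rather than shifting it — outside the constant-shift family the root method covers.
- a summation factor: the recursion divides its index rather than shifting it — there is no previous-term chain for a summation factor to telescope.


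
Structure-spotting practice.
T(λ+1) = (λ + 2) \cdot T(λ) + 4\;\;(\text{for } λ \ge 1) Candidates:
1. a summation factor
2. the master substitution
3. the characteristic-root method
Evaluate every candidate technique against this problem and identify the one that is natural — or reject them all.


Technique: a summation factor — it is first-order linear but the coefficient λ + 2 depends on the index, so multiply through by a summation factor to telescope it.
- a summation factor: applies; the problem has the shape this method handles.
- the master substitution — this is shift-type recursion, outside the divide-and-conquer template.
- the characteristic-root method: the coefficients change with the index, which the root method cannot absorb.


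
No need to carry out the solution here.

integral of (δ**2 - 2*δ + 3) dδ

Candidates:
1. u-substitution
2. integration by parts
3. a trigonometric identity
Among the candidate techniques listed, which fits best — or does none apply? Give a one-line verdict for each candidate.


Best approach: no special technique — nothing composite, nothing rational, nothing trigonometric — each constant-multiple power of δ integrates by the power rule alone.
- u-substitution: no substitution does more than relabel what direct integration already handles.
- integration by parts: splitting off a factor buys nothing — the integrand integrates directly without parts.
- a trigonometric identity: with no trigonometric functions present, identity rewriting has no target.


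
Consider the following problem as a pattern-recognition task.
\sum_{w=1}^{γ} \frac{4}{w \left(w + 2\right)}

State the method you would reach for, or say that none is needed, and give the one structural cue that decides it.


Best approach: telescoping — one partial-fraction pass turns \frac{4}{w \left(w + 2\right)} into a shifted difference, and shifted differences telescope.


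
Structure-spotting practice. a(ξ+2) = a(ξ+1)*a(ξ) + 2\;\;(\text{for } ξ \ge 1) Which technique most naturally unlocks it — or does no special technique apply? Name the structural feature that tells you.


Diagnosis: no special technique — the update rule curves (it is not linear in the unknown sequence), so no superposition-based closed form attaches — iterate or study it directly.


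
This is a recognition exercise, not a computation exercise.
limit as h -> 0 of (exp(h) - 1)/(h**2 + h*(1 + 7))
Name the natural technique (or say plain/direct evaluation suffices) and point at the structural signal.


Verdict: l'Hôpital's rule (0/0) — substituting 0 gives 0 over 0; differentiate top and bottom once and re-evaluate. One could equally expand both pieces locally and compare leading terms; the rule does that in one stroke.


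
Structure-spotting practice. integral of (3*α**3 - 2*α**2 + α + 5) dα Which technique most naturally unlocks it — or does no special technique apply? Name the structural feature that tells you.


Verdict: no special technique — scan for structure and find none: constant multiples of powers of α, integrate directly.


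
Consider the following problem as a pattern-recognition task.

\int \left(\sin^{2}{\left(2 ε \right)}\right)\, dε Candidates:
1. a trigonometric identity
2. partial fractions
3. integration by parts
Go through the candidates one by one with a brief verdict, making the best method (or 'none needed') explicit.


Verdict: a trigonometric identity — \sin^{2}{\left(2 ε \right)} calls for power reduction: rewrite via double angles before any antiderivative is attempted.
- a trigonometric identity — yes, a natural case for it.
- partial fractions — the expression is not a ratio of polynomials that decomposes further.
- integration by parts: not the natural route: no polynomial-kernel product appears — a recursive parts reduction of the trigonometric product exists, but the identity rewrite is direct.


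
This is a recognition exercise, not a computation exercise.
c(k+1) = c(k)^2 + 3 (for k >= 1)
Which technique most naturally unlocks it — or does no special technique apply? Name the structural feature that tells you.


Method: no special technique — the unknown enters the rule nonlinearly, not as a weighted sum — no linear method is even well-posed.


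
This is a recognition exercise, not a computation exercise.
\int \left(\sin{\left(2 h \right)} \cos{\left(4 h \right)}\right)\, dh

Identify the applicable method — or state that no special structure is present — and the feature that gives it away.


Best approach: a trigonometric identity — mixed-frequency products such as \sin{\left(2 h \right)} \cos{\left(4 h \right)} are designed for the product-to-sum formula.


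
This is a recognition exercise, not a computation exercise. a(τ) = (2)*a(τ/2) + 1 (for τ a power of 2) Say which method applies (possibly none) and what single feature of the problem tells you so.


Verdict: the master substitution — the argument τ/2 divides the index by 2; the standard τ = 2^m substitution converts it to a constant-shift recurrence.


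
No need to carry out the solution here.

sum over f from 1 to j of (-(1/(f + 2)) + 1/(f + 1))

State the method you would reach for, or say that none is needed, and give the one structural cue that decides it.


Method: telescoping — spot the paired structure — each term adds 1/(f + 1) and subtracts its successor value, which the next term restores: the definition of a telescoping chain.


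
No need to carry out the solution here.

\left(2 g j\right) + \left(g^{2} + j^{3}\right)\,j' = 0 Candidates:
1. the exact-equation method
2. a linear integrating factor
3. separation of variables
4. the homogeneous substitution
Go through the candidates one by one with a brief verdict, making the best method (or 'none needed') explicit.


Best approach: the exact-equation method — the compatibility test passes: the j-derivative of 2 g j matches the g-derivative of g^{2} + j^{3}, so integrate a potential.
- the exact-equation method: yes — fits the structure here.
- a linear integrating factor: the unknown enters nonlinearly (through a power, a denominator, or a transcendental function), which the linear integrating-factor recipe cannot absorb as-is — any repair would come from a preliminary substitution, not the factor.
- separation of variables — the two dependences do not factor apart.
- the homogeneous substitution — the ratio of the variables does not determine the slope.


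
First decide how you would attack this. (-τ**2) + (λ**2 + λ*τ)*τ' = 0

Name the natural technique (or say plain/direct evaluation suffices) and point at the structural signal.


Method: the homogeneous substitution — the slope's numerator and denominator share total degree; set v = τ/λ and the equation drops to separable form. A Bernoulli substitution after rearrangement (possibly exchanging dependent and independent variable) is a fair alternative; the homogeneous route works on the equation as it stands.


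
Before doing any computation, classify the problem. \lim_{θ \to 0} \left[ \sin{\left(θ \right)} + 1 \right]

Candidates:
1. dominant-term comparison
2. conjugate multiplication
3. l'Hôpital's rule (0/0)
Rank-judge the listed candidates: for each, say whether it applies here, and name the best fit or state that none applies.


Method: no special technique — no vanishing denominator and no indeterminate clash at the point — evaluation is immediate.
- dominant-term comparison: this is not a rational comparison of growth rates at infinity.
- conjugate multiplication: the conjugate move applies to radical differences, which this is not.
- l'Hôpital's rule (0/0) — substituting the point produces a determinate value, not a 0 over 0 clash.


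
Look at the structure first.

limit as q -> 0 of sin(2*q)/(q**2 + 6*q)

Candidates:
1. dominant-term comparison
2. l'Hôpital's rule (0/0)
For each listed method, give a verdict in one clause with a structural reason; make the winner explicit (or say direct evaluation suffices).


Method: l'Hôpital's rule (0/0) — both numerator and denominator vanish at 0: the genuine 0/0 indeterminate that l'Hôpital exists for. Expanding numerator and denominator to first order gives the same value — the rule automates exactly that.
- dominant-term comparison — leading-power comparison does not apply to this form.
- l'Hôpital's rule (0/0) — yes, a natural case for it.


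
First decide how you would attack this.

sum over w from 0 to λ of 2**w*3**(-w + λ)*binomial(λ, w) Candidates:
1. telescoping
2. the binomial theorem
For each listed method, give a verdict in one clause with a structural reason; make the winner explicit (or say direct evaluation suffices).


Method: the binomial theorem — terms weighting binomial(λ, w) against matched powers of 2 and 3 reassemble into (2 + 3)^λ by the binomial theorem.
- telescoping: as presented, consecutive terms share no shifted copy to cancel against — no rewrite is on display to change that.
- the binomial theorem: yes — fits the structure here.


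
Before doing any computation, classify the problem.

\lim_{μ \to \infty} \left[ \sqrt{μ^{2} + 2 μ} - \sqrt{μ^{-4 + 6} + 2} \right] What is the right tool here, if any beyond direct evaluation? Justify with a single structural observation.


Best approach: conjugate multiplication — two divergent pieces with a minus sign between them and a radical in the mix: rationalize \sqrt{μ^{2} + 2 μ} - \sqrt{μ^{-4 + 6} + 2} before any limit law applies.


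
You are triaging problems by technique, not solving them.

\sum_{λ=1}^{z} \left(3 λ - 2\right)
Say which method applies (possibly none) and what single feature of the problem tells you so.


Best approach: no special technique — no cancellation, no constant ratio, no binomial weights — just polynomial terms summed directly.


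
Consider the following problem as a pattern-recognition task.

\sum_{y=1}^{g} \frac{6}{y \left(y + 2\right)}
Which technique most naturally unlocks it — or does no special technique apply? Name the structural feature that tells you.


Method: telescoping — after splitting \frac{6}{y \left(y + 2\right)} into partial fractions, the pieces are shifted copies of one function and cancel telescopically.


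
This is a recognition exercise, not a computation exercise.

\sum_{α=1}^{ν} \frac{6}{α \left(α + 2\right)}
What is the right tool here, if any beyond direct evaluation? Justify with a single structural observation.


Method: telescoping — after splitting \frac{6}{α \left(α + 2\right)} into partial fractions, the pieces are shifted copies of one function and cancel telescopically.


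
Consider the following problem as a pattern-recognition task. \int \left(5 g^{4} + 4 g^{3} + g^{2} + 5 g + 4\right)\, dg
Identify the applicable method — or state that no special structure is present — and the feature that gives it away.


Technique: no special technique — every term is a constant multiple of a power of g; term-wise power-rule integration needs no preliminary transformation.


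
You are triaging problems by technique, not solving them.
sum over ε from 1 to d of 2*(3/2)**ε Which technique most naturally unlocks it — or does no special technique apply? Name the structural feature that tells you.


Technique: the geometric series formula — term-over-term division gives 3/2 every time — index-free ratio, geometric sum formula applies.


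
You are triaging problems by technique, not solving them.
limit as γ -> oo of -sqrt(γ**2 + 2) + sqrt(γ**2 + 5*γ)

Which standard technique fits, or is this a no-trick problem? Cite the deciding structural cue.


Diagnosis: conjugate multiplication — neither sqrt(γ**2 + 5*γ) nor sqrt(γ**2 + 2) converges alone, so rewrite their difference as a conjugate-rationalized quotient first.


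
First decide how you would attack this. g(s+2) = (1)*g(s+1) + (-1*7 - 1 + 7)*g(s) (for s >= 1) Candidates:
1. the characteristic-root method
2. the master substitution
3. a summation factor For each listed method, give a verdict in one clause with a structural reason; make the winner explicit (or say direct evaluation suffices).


Diagnosis: the characteristic-root method — the recurrence is linear and homogeneous with constant coefficients, so the ansatz r^s turns it into a polynomial equation for r.
- the characteristic-root method — yes, a natural case for it.
- the master substitution: there is no divide-the-index recursive argument.
- a summation factor — the recurrence reaches back more than one step, outside the first-order family a summation factor normalizes.


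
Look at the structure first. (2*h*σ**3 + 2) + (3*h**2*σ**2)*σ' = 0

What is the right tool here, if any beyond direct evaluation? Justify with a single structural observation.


Method: the exact-equation method — this form is already the differential of something: the matching mixed partials of 2*h*σ**3 + 2 and 3*h**2*σ**2 prove it.


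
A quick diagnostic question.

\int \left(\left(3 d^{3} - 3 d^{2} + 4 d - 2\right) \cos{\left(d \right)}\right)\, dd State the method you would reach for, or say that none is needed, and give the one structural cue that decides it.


Diagnosis: integration by parts — the integrand splits as 3 d^{3} - 3 d^{2} + 4 d - 2 times \cos{\left(d \right)} — repeatedly differentiating the polynomial part kills it, which is the parts ladder.


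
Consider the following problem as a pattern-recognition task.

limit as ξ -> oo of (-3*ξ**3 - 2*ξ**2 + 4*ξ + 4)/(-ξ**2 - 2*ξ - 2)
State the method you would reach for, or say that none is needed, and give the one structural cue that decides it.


Best approach: dominant-term comparison — divide by the highest power of ξ present: lower-order terms vanish and the dominant ratio remains. Differentiating the expression as a single quotient would eventually settle it as well; matching dominant growth settles it immediately.


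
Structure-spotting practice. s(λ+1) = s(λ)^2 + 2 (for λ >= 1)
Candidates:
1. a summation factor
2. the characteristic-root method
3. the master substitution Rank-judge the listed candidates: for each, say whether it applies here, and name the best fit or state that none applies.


Verdict: no special technique — each new value is a nonlinear function of earlier ones — scaling arguments and superposition both fail.
- a summation factor: no summation factor applies — the rule is not linear in the sequence values.
- the characteristic-root method: the recursion is nonlinear in the sequence values, so no linear-modes ansatz applies.
- the master substitution: no fixed divisor shrinks the index between calls.
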